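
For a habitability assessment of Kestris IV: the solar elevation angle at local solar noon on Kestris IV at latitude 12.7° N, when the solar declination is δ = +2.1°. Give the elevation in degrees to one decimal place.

79.4°

At local noon the hour angle is zero, so the zenith angle equals |φ − δ| = |+12.7° − (+2.100°)| = 10.600°.
Elevation = 90° − 10.600° = 79.4°.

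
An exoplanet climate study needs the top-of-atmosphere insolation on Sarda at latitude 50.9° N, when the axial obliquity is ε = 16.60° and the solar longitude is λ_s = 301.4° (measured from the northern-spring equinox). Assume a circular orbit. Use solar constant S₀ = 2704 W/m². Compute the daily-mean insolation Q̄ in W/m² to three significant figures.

Q̄ ≈ 296 W/m²

Solar declination: sin δ = sin ε · sin λ_s = sin 16.60° × sin 301.4° = -0.24385, so δ = -14.114°.
cos H₀ = −tan(+50.9°) tan(-14.114°) = 0.3094, H₀ = 1.2562 rad.
Bracket: H₀ sin φ sin δ + cos φ cos δ sin H₀ = 1.2562×0.77605×-0.24385 + 0.63068×0.96981×0.95093 = -0.237723 + 0.581627 = 0.343904.
Q̄ = (S₀/π) × [bracket] = (2704/π) × 0.343904 = 296.0 W/m².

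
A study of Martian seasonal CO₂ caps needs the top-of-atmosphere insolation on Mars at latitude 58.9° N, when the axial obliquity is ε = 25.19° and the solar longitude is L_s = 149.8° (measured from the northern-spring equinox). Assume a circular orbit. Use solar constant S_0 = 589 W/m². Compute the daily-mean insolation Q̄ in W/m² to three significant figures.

Q̄ ≈ 155 W/m²

Solar declination: sin δ = sin ε · sin L_s = sin 25.19° × sin 149.8° = 0.21410, so δ = +12.362°.
cos h₀ = −tan(+58.9°) tan(+12.362°) = -0.3633, h₀ = 1.9426 rad.
Bracket: h₀ sin ϕ sin δ + cos ϕ cos δ sin h₀ = 1.9426×0.85627×0.21410 + 0.51653×0.97681×0.93166 = 0.356132 + 0.470071 = 0.826203.
Q̄ = (S_0/π) × [bracket] = (589/π) × 0.826203 = 154.9 W/m².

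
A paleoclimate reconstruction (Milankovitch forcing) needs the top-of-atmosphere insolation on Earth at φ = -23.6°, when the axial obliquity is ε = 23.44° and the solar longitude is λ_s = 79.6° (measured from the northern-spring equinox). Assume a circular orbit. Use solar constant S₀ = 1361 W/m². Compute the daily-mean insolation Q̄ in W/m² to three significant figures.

Solar declination: sin δ = sin ε · sin λ_s = sin 23.44° × sin 79.6° = 0.39125, so δ = +23.033°.
cos H₀ = −tan(-23.6°) tan(+23.033°) = 0.1857, H₀ = 1.3840 rad.
Bracket: H₀ sin φ sin δ + cos φ cos δ sin H₀ = 1.3840×-0.40035×0.39125 + 0.91636×0.92028×0.98260 = -0.216786 + 0.828634 = 0.611848.
Q̄ = (S₀/π) × [bracket] = (1361/π) × 0.611848 = 265.1 W/m².

Q̄ ≈ 265 W/m²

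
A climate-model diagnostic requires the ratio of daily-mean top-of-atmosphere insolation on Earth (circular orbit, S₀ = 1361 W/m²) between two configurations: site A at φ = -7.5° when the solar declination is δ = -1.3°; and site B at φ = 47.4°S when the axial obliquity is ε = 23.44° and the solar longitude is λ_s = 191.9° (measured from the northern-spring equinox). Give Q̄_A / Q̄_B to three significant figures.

Q̄_A / Q̄_B ≈ 1.29

— Configuration A (φ=-7.5°):
cos H₀ = −tan(-7.5°) tan(-1.300°) = -0.0030, H₀ = 1.5738 rad.
Bracket: H₀ sin φ sin δ + cos φ cos δ sin H₀ = 1.5738×-0.13053×-0.02269 + 0.99144×0.99974×1.00000 = 0.004661 + 0.991182 = 0.995843.
Q̄ = (S₀/π) × [bracket] = (1361/π) × 0.995843 = 431.42 W/m².
— Configuration B (φ=-47.4°):
Solar declination: sin δ = sin ε · sin λ_s = sin 23.44° × sin 191.9° = -0.08203, so δ = -4.705°.
cos H₀ = −tan(-47.4°) tan(-4.705°) = -0.0895, H₀ = 1.6604 rad.
Bracket: H₀ sin φ sin δ + cos φ cos δ sin H₀ = 1.6604×-0.73610×-0.08203 + 0.67688×0.99663×0.99599 = 0.100259 + 0.671894 = 0.772153.
Q̄ = (S₀/π) × [bracket] = (1361/π) × 0.772153 = 334.51 W/m².
Ratio Q̄_A / Q̄_B = 431.42 / 334.51 = 1.290.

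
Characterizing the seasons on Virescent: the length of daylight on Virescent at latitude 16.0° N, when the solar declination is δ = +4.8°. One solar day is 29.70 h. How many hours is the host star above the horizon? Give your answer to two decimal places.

cos h₀ = −tan ϕ · tan δ = −tan(+16.0°) × tan(+4.800°) = -0.0241, so h₀ = 1.5949 rad = 91.38°.
Daylight = 2h₀/(2π) × 29.70 h = (1.5949/π) × 29.70 = 15.08 h.

15.08 h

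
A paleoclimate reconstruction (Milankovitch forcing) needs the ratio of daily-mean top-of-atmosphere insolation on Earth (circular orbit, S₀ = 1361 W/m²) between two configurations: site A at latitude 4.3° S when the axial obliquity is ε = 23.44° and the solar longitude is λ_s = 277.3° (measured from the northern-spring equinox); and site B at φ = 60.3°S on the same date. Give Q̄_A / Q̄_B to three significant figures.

— Configuration A (φ=-4.3°):
Solar declination: sin δ = sin ε · sin λ_s = sin 23.44° × sin 277.3° = -0.39456, so δ = -23.239°.
cos H₀ = −tan(-4.3°) tan(-23.239°) = -0.0323, H₀ = 1.6031 rad.
Bracket: H₀ sin φ sin δ + cos φ cos δ sin H₀ = 1.6031×-0.07498×-0.39456 + 0.99719×0.91887×0.99948 = 0.047426 + 0.915812 = 0.963238.
Q̄ = (S₀/π) × [bracket] = (1361/π) × 0.963238 = 417.29 W/m².
— Configuration B (φ=-60.3°):
cos H₀ = −tan(-60.3°) tan(-23.239°) = -0.7528, H₀ = 2.4231 rad.
Bracket: H₀ sin φ sin δ + cos φ cos δ sin H₀ = 2.4231×-0.86863×-0.39456 + 0.49546×0.91887×0.65822 = 0.830461 + 0.299663 = 1.130124.
Q̄ = (S₀/π) × [bracket] = (1361/π) × 1.130124 = 489.59 W/m².
Ratio Q̄_A / Q̄_B = 417.29 / 489.59 = 0.8523.

Q̄_A / Q̄_B ≈ 0.852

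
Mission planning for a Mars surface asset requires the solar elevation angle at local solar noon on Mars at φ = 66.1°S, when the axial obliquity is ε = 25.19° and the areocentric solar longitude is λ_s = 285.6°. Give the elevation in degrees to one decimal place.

48.1°

sin δ = sin 25.19° × sin 285.6° = -0.40994, so δ = -24.201°.
At local noon the hour angle is zero, so the zenith angle equals |φ − δ| = |-66.1° − (-24.201°)| = 41.899°.
Elevation = 90° − 41.899° = 48.1°.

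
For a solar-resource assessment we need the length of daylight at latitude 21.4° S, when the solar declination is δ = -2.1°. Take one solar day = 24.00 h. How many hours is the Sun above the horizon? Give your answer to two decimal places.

cos h₀ = −tan ϕ · tan δ = −tan(-21.4°) × tan(-2.100°) = -0.0144, so h₀ = 1.5852 rad = 90.82°.
Daylight = 2h₀/(2π) × 24.00 h = (1.5852/π) × 24.00 = 12.11 h.

12.11 h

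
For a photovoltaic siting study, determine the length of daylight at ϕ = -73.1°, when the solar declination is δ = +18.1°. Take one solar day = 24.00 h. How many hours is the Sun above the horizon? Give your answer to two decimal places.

0.00 h

cos h₀ = −tan ϕ · tan δ = 1.0758 ≥ 1, so the Sun never rises (polar night) and h₀ = 0.
Daylight = 2h₀/(2π) × 24.00 h = (0.0000/π) × 24.00 = 0.00 h.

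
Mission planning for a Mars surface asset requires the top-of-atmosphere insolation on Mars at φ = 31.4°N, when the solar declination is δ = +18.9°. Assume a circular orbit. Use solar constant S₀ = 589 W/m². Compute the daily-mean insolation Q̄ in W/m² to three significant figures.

Q̄ ≈ 204 W/m²

cos H₀ = −tan(+31.4°) tan(+18.900°) = -0.2090, H₀ = 1.7813 rad.
Bracket: H₀ sin φ sin δ + cos φ cos δ sin H₀ = 1.7813×0.52101×0.32392 + 0.85355×0.94609×0.97792 = 0.300622 + 0.789705 = 1.090327.
Q̄ = (S₀/π) × [bracket] = (589/π) × 1.090327 = 204.4 W/m².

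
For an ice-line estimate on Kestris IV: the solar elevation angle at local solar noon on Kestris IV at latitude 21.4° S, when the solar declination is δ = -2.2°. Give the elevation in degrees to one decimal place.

70.8°

At local noon the hour angle is zero, so the zenith angle equals |φ − δ| = |-21.4° − (-2.200°)| = 19.200°.
Elevation = 90° − 19.200° = 70.8°.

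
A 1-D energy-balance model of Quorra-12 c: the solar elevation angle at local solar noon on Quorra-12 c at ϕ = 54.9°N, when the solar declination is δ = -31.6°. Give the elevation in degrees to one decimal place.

3.5°

At local noon the hour angle is zero, so the zenith angle equals |ϕ − δ| = |+54.9° − (-31.600°)| = 86.500°.
Elevation = 90° − 86.500° = 3.5°.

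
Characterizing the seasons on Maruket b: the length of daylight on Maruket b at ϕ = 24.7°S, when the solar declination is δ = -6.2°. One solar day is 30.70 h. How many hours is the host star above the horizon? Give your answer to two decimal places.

15.84 h

cos h₀ = −tan ϕ · tan δ = −tan(-24.7°) × tan(-6.200°) = -0.0500, so h₀ = 1.6208 rad = 92.86°.
Daylight = 2h₀/(2π) × 30.70 h = (1.6208/π) × 30.70 = 15.84 h.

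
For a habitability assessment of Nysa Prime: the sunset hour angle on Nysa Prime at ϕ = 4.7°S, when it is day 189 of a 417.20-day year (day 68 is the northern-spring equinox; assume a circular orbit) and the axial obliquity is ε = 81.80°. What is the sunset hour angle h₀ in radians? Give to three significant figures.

h₀ = 1.29 rad

Solar longitude: L_s = 360° × (189 − 68)/417.20 = 104.410°.
sin δ = sin 81.80° × sin 104.410° = 0.95864, so δ = +73.463°.
cos h₀ = −tan ϕ · tan δ = −tan(-4.7°) × tan(+73.463°) = 0.2769, so h₀ = 1.2902 rad = 73.92°.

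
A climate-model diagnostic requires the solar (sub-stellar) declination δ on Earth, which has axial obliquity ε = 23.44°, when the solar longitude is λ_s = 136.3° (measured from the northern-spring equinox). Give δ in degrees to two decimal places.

sin δ = sin ε · sin λ_s = sin 23.44° × sin 136.3° = 0.274825.
δ = arcsin(0.274825) = +15.95°.

δ = +15.95°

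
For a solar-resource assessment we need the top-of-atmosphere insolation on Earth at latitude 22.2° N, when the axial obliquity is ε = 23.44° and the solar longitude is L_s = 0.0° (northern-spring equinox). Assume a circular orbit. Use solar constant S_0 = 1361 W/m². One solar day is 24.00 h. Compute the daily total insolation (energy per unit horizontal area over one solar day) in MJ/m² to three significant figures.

34.7 MJ/m²

Solar declination: sin δ = sin ε · sin L_s = sin 23.44° × sin 0.0° = 0.00000, so δ = +0.000°.
cos h₀ = −tan(+22.2°) tan(+0.000°) = -0.0000, h₀ = 1.5708 rad.
Bracket: h₀ sin ϕ sin δ + cos ϕ cos δ sin h₀ = 1.5708×0.37784×0.00000 + 0.92587×1.00000×1.00000 = 0.000000 + 0.925870 = 0.925870.
Q̄ = (S_0/π) × [bracket] = (1361/π) × 0.925870 = 401.11 W/m².
Daily total = Q̄ × 24.00 h × 3600 s/h = 401.11 × 24.00 × 3600 / 10⁶ = 34.66 MJ/m².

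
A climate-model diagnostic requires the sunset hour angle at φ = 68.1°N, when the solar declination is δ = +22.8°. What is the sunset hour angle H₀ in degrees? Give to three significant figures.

Sunrise equation: cos H₀ = −tan φ · tan δ = -1.0457 ≤ −1, so the Sun never sets (polar day) and H₀ = π.

H₀ = 180°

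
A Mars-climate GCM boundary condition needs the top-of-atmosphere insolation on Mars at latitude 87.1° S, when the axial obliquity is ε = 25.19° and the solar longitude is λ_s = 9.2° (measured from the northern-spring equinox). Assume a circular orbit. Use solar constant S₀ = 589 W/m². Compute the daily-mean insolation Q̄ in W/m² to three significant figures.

Solar declination: sin δ = sin ε · sin λ_s = sin 25.19° × sin 9.2° = 0.06805, so δ = +3.902°.
cos H₀ = −tan(-87.1°) tan(+3.902°) = 1.3464 ≥ 1 ⇒ polar night, H₀ = 0 and Q̄ = 0.

Q̄ ≈ 0.00 W/m²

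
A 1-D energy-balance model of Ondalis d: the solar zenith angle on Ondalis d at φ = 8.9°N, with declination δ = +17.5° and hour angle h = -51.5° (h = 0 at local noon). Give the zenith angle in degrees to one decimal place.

θ_z = 50.7°

cos θ_z = sin φ sin δ + cos φ cos δ cos h = 0.046522 + 0.586555 = 0.633077.
θ_z = arccos(0.633077) = 50.7°.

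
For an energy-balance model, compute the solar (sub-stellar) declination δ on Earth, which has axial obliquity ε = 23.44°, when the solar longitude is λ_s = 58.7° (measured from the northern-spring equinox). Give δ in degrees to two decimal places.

sin δ = sin ε · sin λ_s = sin 23.44° × sin 58.7° = 0.339894.
δ = arcsin(0.339894) = +19.87°.

δ = +19.87°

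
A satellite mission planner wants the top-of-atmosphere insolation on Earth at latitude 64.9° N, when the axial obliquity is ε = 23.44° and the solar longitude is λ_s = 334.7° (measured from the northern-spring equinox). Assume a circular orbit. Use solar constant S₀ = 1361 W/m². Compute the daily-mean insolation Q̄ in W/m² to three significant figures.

Q̄ ≈ 88.8 W/m²

Solar declination: sin δ = sin ε · sin λ_s = sin 23.44° × sin 334.7° = -0.17000, so δ = -9.788°.
cos H₀ = −tan(+64.9°) tan(-9.788°) = 0.3683, H₀ = 1.1937 rad.
Bracket: H₀ sin φ sin δ + cos φ cos δ sin H₀ = 1.1937×0.90557×-0.17000 + 0.42420×0.98544×0.92972 = -0.183766 + 0.388645 = 0.204879.
Q̄ = (S₀/π) × [bracket] = (1361/π) × 0.204879 = 88.76 W/m².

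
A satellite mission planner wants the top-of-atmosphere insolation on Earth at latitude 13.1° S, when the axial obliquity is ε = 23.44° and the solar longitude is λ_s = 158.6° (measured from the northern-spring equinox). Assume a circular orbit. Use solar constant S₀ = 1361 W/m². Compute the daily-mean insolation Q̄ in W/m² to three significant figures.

Solar declination: sin δ = sin ε · sin λ_s = sin 23.44° × sin 158.6° = 0.14514, so δ = +8.346°.
cos H₀ = −tan(-13.1°) tan(+8.346°) = 0.0341, H₀ = 1.5367 rad.
Bracket: H₀ sin φ sin δ + cos φ cos δ sin H₀ = 1.5367×-0.22665×0.14514 + 0.97398×0.98941×0.99942 = -0.050551 + 0.963107 = 0.912556.
Q̄ = (S₀/π) × [bracket] = (1361/π) × 0.912556 = 395.3 W/m².

Q̄ ≈ 395 W/m²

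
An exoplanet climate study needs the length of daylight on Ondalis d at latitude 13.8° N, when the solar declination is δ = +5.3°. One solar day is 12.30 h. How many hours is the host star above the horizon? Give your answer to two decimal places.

6.24 h

cos H₀ = −tan φ · tan δ = −tan(+13.8°) × tan(+5.300°) = -0.0228, so H₀ = 1.5936 rad = 91.31°.
Daylight = 2H₀/(2π) × 12.30 h = (1.5936/π) × 12.30 = 6.24 h.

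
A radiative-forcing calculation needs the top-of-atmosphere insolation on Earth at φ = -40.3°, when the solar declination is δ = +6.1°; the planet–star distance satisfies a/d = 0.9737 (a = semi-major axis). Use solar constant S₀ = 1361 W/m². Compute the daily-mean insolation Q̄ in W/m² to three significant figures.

cos H₀ = −tan(-40.3°) tan(+6.100°) = 0.0906, H₀ = 1.4800 rad.
Bracket: H₀ sin φ sin δ + cos φ cos δ sin H₀ = 1.4800×-0.64679×0.10626 + 0.76267×0.99434×0.99588 = -0.101717 + 0.755229 = 0.653512.
Inverse-square distance factor (a/d)² = 0.9737² = 0.948092.
Q̄ = (S₀/π) × 0.948092 × [bracket] = (1361/π) × 0.948092 × 0.653512 = 268.4 W/m².

Q̄ ≈ 268 W/m²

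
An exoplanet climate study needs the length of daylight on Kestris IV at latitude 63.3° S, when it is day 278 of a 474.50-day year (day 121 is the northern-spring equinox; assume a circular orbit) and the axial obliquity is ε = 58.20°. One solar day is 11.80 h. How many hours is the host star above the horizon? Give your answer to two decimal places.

0.00 h

Solar longitude: λ_s = 360° × (278 − 121)/474.50 = 119.115°.
sin δ = sin 58.20° × sin 119.115° = 0.74251, so δ = +47.945°.
cos H₀ = −tan φ · tan δ = 2.2040 ≥ 1, so the host star never rises (polar night) and H₀ = 0.
Daylight = 2H₀/(2π) × 11.80 h = (0.0000/π) × 11.80 = 0.00 h.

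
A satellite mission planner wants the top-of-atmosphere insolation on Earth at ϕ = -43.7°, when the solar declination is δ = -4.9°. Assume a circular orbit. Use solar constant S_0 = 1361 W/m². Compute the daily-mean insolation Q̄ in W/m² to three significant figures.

cos h₀ = −tan(-43.7°) tan(-4.900°) = -0.0819, h₀ = 1.6528 rad.
Bracket: h₀ sin ϕ sin δ + cos ϕ cos δ sin h₀ = 1.6528×-0.69088×-0.08542 + 0.72297×0.99635×0.99664 = 0.097540 + 0.717911 = 0.815451.
Q̄ = (S_0/π) × [bracket] = (1361/π) × 0.815451 = 353.3 W/m².

Q̄ ≈ 353 W/m²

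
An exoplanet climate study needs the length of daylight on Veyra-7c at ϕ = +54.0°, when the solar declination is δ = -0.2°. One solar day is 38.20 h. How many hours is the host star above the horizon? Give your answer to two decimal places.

19.04 h

cos h₀ = −tan ϕ · tan δ = −tan(+54.0°) × tan(-0.200°) = 0.0048, so h₀ = 1.5660 rad = 89.72°.
Daylight = 2h₀/(2π) × 38.20 h = (1.5660/π) × 38.20 = 19.04 h.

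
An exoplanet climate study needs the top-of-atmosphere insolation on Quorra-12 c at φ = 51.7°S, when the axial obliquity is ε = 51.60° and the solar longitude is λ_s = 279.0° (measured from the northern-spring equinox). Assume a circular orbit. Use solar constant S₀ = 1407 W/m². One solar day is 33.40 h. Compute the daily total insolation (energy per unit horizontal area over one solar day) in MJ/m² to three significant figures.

Solar declination: sin δ = sin ε · sin λ_s = sin 51.60° × sin 279.0° = -0.77404, so δ = -50.719°.
cos H₀ = −tan(-51.7°) tan(-50.719°) = -1.5480 ≤ −1 ⇒ polar day, H₀ = π.
Bracket: H₀ sin φ sin δ + cos φ cos δ sin H₀ = 3.1416×-0.78478×-0.77404 + 0.61978×0.63313×0.00000 = 1.908368 + 0.000000 = 1.908368.
Q̄ = (S₀/π) × [bracket] = (1407/π) × 1.908368 = 854.69 W/m².
Daily total = Q̄ × 33.40 h × 3600 s/h = 854.69 × 33.40 × 3600 / 10⁶ = 102.8 MJ/m².

103 MJ/m²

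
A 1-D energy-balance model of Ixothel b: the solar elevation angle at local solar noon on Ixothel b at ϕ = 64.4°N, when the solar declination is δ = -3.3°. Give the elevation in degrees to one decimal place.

At local noon the hour angle is zero, so the zenith angle equals |ϕ − δ| = |+64.4° − (-3.300°)| = 67.700°.
Elevation = 90° − 67.700° = 22.3°.

22.3°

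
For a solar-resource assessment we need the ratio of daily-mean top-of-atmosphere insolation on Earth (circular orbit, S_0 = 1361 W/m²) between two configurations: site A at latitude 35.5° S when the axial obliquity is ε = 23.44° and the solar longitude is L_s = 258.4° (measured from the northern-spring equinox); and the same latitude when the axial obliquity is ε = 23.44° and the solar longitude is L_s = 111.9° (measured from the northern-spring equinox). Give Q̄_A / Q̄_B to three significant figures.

— Configuration A (ϕ=-35.5°):
Solar declination: sin δ = sin ε · sin L_s = sin 23.44° × sin 258.4° = -0.38966, so δ = -22.934°.
cos h₀ = −tan(-35.5°) tan(-22.934°) = -0.3018, h₀ = 1.8774 rad.
Bracket: h₀ sin ϕ sin δ + cos ϕ cos δ sin h₀ = 1.8774×-0.58070×-0.38966 + 0.81412×0.92096×0.95337 = 0.424810 + 0.714810 = 1.139620.
Q̄ = (S_0/π) × [bracket] = (1361/π) × 1.139620 = 493.71 W/m².
— Configuration B (ϕ=-35.5°):
Solar declination: sin δ = sin ε · sin L_s = sin 23.44° × sin 111.9° = 0.36908, so δ = +21.659°.
cos h₀ = −tan(-35.5°) tan(+21.659°) = 0.2833, h₀ = 1.2836 rad.
Bracket: h₀ sin ϕ sin δ + cos ϕ cos δ sin h₀ = 1.2836×-0.58070×0.36908 + 0.81412×0.92940×0.95904 = -0.275107 + 0.725651 = 0.450544.
Q̄ = (S_0/π) × [bracket] = (1361/π) × 0.450544 = 195.18 W/m².
Ratio Q̄_A / Q̄_B = 493.71 / 195.18 = 2.530.

Q̄_A / Q̄_B ≈ 2.53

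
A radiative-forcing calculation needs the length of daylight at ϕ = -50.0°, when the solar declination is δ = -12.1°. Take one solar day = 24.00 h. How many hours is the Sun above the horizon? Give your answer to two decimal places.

13.97 h

cos h₀ = −tan ϕ · tan δ = −tan(-50.0°) × tan(-12.100°) = -0.2555, so h₀ = 1.8292 rad = 104.80°.
Daylight = 2h₀/(2π) × 24.00 h = (1.8292/π) × 24.00 = 13.97 h.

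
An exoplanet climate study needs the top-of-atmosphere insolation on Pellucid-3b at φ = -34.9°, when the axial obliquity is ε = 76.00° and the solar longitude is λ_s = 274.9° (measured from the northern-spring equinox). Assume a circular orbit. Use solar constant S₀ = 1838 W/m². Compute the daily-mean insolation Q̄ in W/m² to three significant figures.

Solar declination: sin δ = sin ε · sin λ_s = sin 76.00° × sin 274.9° = -0.96675, so δ = -75.183°.
cos H₀ = −tan(-34.9°) tan(-75.183°) = -2.6373 ≤ −1 ⇒ polar day, H₀ = π.
Bracket: H₀ sin φ sin δ + cos φ cos δ sin H₀ = 3.1416×-0.57215×-0.96675 + 0.82015×0.25572×0.00000 = 1.737701 + 0.000000 = 1.737701.
Q̄ = (S₀/π) × [bracket] = (1838/π) × 1.737701 = 1017 W/m².

Q̄ ≈ 1.02e+03 W/m²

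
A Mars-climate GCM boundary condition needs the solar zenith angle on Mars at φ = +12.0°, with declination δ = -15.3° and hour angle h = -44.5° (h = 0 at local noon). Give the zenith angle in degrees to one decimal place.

θ_z = 51.8°

cos θ_z = sin φ sin δ + cos φ cos δ cos h = -0.054862 + 0.672937 = 0.618075.
θ_z = arccos(0.618075) = 51.8°.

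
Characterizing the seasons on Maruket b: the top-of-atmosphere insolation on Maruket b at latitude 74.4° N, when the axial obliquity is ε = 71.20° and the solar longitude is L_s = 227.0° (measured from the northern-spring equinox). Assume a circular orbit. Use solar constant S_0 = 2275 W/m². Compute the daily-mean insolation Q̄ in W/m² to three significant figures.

Solar declination: sin δ = sin ε · sin L_s = sin 71.20° × sin 227.0° = -0.69234, so δ = -43.815°.
cos h₀ = −tan(+74.4°) tan(-43.815°) = 3.4365 ≥ 1 ⇒ polar night, h₀ = 0 and Q̄ = 0.

Q̄ ≈ 0.00 W/m²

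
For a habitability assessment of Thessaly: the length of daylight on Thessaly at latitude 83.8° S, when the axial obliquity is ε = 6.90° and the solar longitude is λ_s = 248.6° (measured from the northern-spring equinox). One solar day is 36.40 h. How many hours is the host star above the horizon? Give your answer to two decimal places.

Solar declination: sin δ = sin ε · sin λ_s = sin 6.90° × sin 248.6° = -0.11185, so δ = -6.422°.
Sunrise equation: cos H₀ = −tan φ · tan δ = -1.0361 ≤ −1, so the host star never sets (polar day) and H₀ = π.
Daylight = 2H₀/(2π) × 36.40 h = (3.1416/π) × 36.40 = 36.40 h.

36.40 h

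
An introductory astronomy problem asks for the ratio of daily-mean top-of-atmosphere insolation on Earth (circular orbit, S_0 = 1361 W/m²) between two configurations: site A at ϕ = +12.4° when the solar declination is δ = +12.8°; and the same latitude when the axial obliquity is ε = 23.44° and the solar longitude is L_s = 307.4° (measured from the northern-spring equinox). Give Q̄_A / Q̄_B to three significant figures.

— Configuration A (ϕ=+12.4°):
cos h₀ = −tan(+12.4°) tan(+12.800°) = -0.0500, h₀ = 1.6208 rad.
Bracket: h₀ sin ϕ sin δ + cos ϕ cos δ sin h₀ = 1.6208×0.21474×0.22155 + 0.97667×0.97515×0.99875 = 0.077111 + 0.951209 = 1.028320.
Q̄ = (S_0/π) × [bracket] = (1361/π) × 1.028320 = 445.49 W/m².
— Configuration B (ϕ=+12.4°):
Solar declination: sin δ = sin ε · sin L_s = sin 23.44° × sin 307.4° = -0.31601, so δ = -18.422°.
cos h₀ = −tan(+12.4°) tan(-18.422°) = 0.0732, h₀ = 1.4975 rad.
Bracket: h₀ sin ϕ sin δ + cos ϕ cos δ sin h₀ = 1.4975×0.21474×-0.31601 + 0.97667×0.94876×0.99731 = -0.101620 + 0.924133 = 0.822513.
Q̄ = (S_0/π) × [bracket] = (1361/π) × 0.822513 = 356.33 W/m².
Ratio Q̄_A / Q̄_B = 445.49 / 356.33 = 1.250.

Q̄_A / Q̄_B ≈ 1.25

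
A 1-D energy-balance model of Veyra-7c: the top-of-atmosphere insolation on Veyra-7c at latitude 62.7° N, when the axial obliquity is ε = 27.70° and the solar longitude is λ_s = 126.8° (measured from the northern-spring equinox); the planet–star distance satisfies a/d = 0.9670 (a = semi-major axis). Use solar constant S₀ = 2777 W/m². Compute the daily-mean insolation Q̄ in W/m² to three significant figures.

Q̄ ≈ 894 W/m²

Solar declination: sin δ = sin ε · sin λ_s = sin 27.70° × sin 126.8° = 0.37221, so δ = +21.852°.
cos H₀ = −tan(+62.7°) tan(+21.852°) = -0.7770, H₀ = 2.4606 rad.
Bracket: H₀ sin φ sin δ + cos φ cos δ sin H₀ = 2.4606×0.88862×0.37221 + 0.45865×0.92815×0.62953 = 0.813851 + 0.267988 = 1.081839.
Inverse-square distance factor (a/d)² = 0.9670² = 0.935089.
Q̄ = (S₀/π) × 0.935089 × [bracket] = (2777/π) × 0.935089 × 1.081839 = 894.2 W/m².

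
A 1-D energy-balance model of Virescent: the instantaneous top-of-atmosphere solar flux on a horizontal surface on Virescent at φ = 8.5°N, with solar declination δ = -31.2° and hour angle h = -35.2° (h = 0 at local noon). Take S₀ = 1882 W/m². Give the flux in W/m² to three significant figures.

cos θ_z = sin φ sin δ + cos φ cos δ cos h = -0.076569 + 0.691279 = 0.614710.
Flux = S₀ · cos θ_z = 1882 × 0.614710 = 1157 W/m².

1.16e+03 W/m²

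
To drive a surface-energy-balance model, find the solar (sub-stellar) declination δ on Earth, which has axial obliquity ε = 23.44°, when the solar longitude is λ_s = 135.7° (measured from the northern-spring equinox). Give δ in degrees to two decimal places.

δ = +16.13°

sin δ = sin ε · sin λ_s = sin 23.44° × sin 135.7° = 0.277822.
δ = arcsin(0.277822) = +16.13°.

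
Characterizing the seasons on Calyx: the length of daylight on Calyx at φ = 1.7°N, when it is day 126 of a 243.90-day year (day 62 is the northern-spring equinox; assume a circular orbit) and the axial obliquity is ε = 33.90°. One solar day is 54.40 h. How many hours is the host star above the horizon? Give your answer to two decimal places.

27.54 h

Solar longitude: λ_s = 360° × (126 − 62)/243.90 = 94.465°.
sin δ = sin 33.90° × sin 94.465° = 0.55605, so δ = +33.783°.
cos H₀ = −tan φ · tan δ = −tan(+1.7°) × tan(+33.783°) = -0.0199, so H₀ = 1.5907 rad = 91.14°.
Daylight = 2H₀/(2π) × 54.40 h = (1.5907/π) × 54.40 = 27.54 h.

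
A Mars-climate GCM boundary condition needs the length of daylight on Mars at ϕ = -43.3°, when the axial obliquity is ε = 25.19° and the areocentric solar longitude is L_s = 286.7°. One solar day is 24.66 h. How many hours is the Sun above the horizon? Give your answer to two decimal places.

15.74 h

sin δ = sin 25.19° × sin 286.7° = -0.40767, so δ = -24.059°.
cos h₀ = −tan ϕ · tan δ = −tan(-43.3°) × tan(-24.059°) = -0.4207, so h₀ = 2.0050 rad = 114.88°.
Daylight = 2h₀/(2π) × 24.66 h = (2.0050/π) × 24.66 = 15.74 h.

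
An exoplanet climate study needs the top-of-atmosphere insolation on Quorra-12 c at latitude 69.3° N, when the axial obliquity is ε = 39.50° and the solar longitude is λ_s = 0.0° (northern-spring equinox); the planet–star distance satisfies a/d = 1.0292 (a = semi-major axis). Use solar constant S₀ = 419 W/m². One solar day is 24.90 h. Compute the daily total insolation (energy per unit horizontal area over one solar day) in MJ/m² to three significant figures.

Solar declination: sin δ = sin ε · sin λ_s = sin 39.50° × sin 0.0° = 0.00000, so δ = +0.000°.
cos H₀ = −tan(+69.3°) tan(+0.000°) = -0.0000, H₀ = 1.5708 rad.
Bracket: H₀ sin φ sin δ + cos φ cos δ sin H₀ = 1.5708×0.93544×0.00000 + 0.35347×1.00000×1.00000 = 0.000000 + 0.353470 = 0.353470.
Inverse-square distance factor (a/d)² = 1.0292² = 1.059253.
Q̄ = (S₀/π) × 1.059253 × [bracket] = (419/π) × 1.059253 × 0.353470 = 49.936 W/m².
Daily total = Q̄ × 24.90 h × 3600 s/h = 49.936 × 24.90 × 3600 / 10⁶ = 4.476 MJ/m².

4.48 MJ/m²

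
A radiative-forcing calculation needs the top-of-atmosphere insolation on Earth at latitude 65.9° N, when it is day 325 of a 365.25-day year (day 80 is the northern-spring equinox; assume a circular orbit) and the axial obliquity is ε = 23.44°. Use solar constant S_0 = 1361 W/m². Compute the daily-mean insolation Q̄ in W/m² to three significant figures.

Solar longitude: L_s = 360° × (325 − 80)/365.25 = 241.478°.
sin δ = sin 23.44° × sin 241.478° = -0.34951, so δ = -20.457°.
cos h₀ = −tan(+65.9°) tan(-20.457°) = 0.8339, h₀ = 0.5846 rad.
Bracket: h₀ sin ϕ sin δ + cos ϕ cos δ sin h₀ = 0.5846×0.91283×-0.34951 + 0.40833×0.93693×0.55186 = -0.186513 + 0.211129 = 0.024616.
Q̄ = (S_0/π) × [bracket] = (1361/π) × 0.024616 = 10.66 W/m².

Q̄ ≈ 10.7 W/m²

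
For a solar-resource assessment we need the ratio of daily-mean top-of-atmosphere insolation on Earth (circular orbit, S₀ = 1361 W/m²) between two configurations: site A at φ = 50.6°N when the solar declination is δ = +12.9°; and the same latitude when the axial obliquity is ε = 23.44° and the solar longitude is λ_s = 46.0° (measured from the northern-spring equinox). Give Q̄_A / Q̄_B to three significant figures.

Q̄_A / Q̄_B ≈ 0.917

— Configuration A (φ=+50.6°):
cos H₀ = −tan(+50.6°) tan(+12.900°) = -0.2788, H₀ = 1.8534 rad.
Bracket: H₀ sin φ sin δ + cos φ cos δ sin H₀ = 1.8534×0.77273×0.22325 + 0.63473×0.97476×0.96034 = 0.319734 + 0.594171 = 0.913905.
Q̄ = (S₀/π) × [bracket] = (1361/π) × 0.913905 = 395.92 W/m².
— Configuration B (φ=+50.6°):
Solar declination: sin δ = sin ε · sin λ_s = sin 23.44° × sin 46.0° = 0.28615, so δ = +16.627°.
cos H₀ = −tan(+50.6°) tan(+16.627°) = -0.3636, H₀ = 1.9429 rad.
Bracket: H₀ sin φ sin δ + cos φ cos δ sin H₀ = 1.9429×0.77273×0.28615 + 0.63473×0.95819×0.93157 = 0.429608 + 0.566573 = 0.996181.
Q̄ = (S₀/π) × [bracket] = (1361/π) × 0.996181 = 431.57 W/m².
Ratio Q̄_A / Q̄_B = 395.92 / 431.57 = 0.9174.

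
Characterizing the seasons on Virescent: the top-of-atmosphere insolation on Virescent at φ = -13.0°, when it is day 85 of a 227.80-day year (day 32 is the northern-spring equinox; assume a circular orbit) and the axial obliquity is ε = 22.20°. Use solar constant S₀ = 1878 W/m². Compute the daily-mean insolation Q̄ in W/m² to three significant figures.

Q̄ ≈ 463 W/m²

Solar longitude: λ_s = 360° × (85 − 32)/227.80 = 83.758°.
sin δ = sin 22.20° × sin 83.758° = 0.37560, so δ = +22.061°.
cos H₀ = −tan(-13.0°) tan(+22.061°) = 0.0936, H₀ = 1.4771 rad.
Bracket: H₀ sin φ sin δ + cos φ cos δ sin H₀ = 1.4771×-0.22495×0.37560 + 0.97437×0.92678×0.99561 = -0.124802 + 0.899062 = 0.774260.
Q̄ = (S₀/π) × [bracket] = (1878/π) × 0.774260 = 462.8 W/m².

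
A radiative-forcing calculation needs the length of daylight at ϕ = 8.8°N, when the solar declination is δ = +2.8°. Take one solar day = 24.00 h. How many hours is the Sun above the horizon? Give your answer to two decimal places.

cos h₀ = −tan ϕ · tan δ = −tan(+8.8°) × tan(+2.800°) = -0.0076, so h₀ = 1.5784 rad = 90.43°.
Daylight = 2h₀/(2π) × 24.00 h = (1.5784/π) × 24.00 = 12.06 h.

12.06 h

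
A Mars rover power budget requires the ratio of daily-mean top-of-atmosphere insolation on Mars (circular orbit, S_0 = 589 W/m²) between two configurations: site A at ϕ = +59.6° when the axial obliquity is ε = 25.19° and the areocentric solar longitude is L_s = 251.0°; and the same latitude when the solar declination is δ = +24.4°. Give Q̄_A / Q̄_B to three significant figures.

— Configuration A (ϕ=+59.6°):
sin δ = sin 25.19° × sin 251.0° = -0.40243, so δ = -23.730°.
cos h₀ = −tan(+59.6°) tan(-23.730°) = 0.7493, h₀ = 0.7238 rad.
Bracket: h₀ sin ϕ sin δ + cos ϕ cos δ sin h₀ = 0.7238×0.86251×-0.40243 + 0.50603×0.91545×0.66225 = -0.251231 + 0.306784 = 0.055553.
Q̄ = (S_0/π) × [bracket] = (589/π) × 0.055553 = 10.415 W/m².
— Configuration B (ϕ=+59.6°):
cos h₀ = −tan(+59.6°) tan(+24.400°) = -0.7732, h₀ = 2.4546 rad.
Bracket: h₀ sin ϕ sin δ + cos ϕ cos δ sin h₀ = 2.4546×0.86251×0.41310 + 0.50603×0.91068×0.63419 = 0.874581 + 0.292255 = 1.166836.
Q̄ = (S_0/π) × [bracket] = (589/π) × 1.166836 = 218.76 W/m².
Ratio Q̄_A / Q̄_B = 10.415 / 218.76 = 0.04761.

Q̄_A / Q̄_B ≈ 0.0476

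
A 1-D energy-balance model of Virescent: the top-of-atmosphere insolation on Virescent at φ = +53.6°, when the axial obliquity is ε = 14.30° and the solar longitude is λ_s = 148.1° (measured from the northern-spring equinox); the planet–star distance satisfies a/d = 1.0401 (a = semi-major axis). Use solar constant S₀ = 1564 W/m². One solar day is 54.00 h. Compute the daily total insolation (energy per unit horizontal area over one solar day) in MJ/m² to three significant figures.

79.9 MJ/m²

Solar declination: sin δ = sin ε · sin λ_s = sin 14.30° × sin 148.1° = 0.13052, so δ = +7.500°.
cos H₀ = −tan(+53.6°) tan(+7.500°) = -0.1786, H₀ = 1.7503 rad.
Bracket: H₀ sin φ sin δ + cos φ cos δ sin H₀ = 1.7503×0.80489×0.13052 + 0.59342×0.99145×0.98393 = 0.183876 + 0.578892 = 0.762768.
Inverse-square distance factor (a/d)² = 1.0401² = 1.081808.
Q̄ = (S₀/π) × 1.081808 × [bracket] = (1564/π) × 1.081808 × 0.762768 = 410.80 W/m².
Daily total = Q̄ × 54.00 h × 3600 s/h = 410.80 × 54.00 × 3600 / 10⁶ = 79.86 MJ/m².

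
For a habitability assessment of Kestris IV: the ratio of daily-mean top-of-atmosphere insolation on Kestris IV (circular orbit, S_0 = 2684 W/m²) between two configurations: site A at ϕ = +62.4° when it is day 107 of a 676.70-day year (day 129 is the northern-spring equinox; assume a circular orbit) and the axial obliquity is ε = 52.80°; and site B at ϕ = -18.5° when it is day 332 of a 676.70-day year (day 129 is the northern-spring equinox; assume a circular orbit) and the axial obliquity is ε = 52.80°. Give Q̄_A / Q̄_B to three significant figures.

Q̄_A / Q̄_B ≈ 0.883

— Configuration A (ϕ=+62.4°):
Solar longitude: L_s = 360° × (107 − 129)/676.70 = -11.704°, i.e. -11.704° + 360° = 348.296°.
sin δ = sin 52.80° × sin 348.296° = -0.16158, so δ = -9.299°.
cos h₀ = −tan(+62.4°) tan(-9.299°) = 0.3132, h₀ = 1.2522 rad.
Bracket: h₀ sin ϕ sin δ + cos ϕ cos δ sin h₀ = 1.2522×0.88620×-0.16158 + 0.46330×0.98686×0.94969 = -0.179305 + 0.434210 = 0.254905.
Q̄ = (S_0/π) × [bracket] = (2684/π) × 0.254905 = 217.78 W/m².
— Configuration B (ϕ=-18.5°):
Solar longitude: L_s = 360° × (332 − 129)/676.70 = 107.995°.
sin δ = sin 52.80° × sin 107.995° = 0.75757, so δ = +49.250°.
cos h₀ = −tan(-18.5°) tan(+49.250°) = 0.3883, h₀ = 1.1720 rad.
Bracket: h₀ sin ϕ sin δ + cos ϕ cos δ sin h₀ = 1.1720×-0.31730×0.75757 + 0.94832×0.65276×0.92152 = -0.281722 + 0.570444 = 0.288722.
Q̄ = (S_0/π) × [bracket] = (2684/π) × 0.288722 = 246.67 W/m².
Ratio Q̄_A / Q̄_B = 217.78 / 246.67 = 0.8829.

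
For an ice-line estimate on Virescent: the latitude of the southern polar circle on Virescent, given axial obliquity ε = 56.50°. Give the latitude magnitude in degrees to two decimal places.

33.50°

The polar circle is the lowest latitude that experiences at least one full rotation of continuous darkness at the northern-summer solstice; it lies at |ϕ| = 90° − ε = 90° − 56.50° = 33.50°.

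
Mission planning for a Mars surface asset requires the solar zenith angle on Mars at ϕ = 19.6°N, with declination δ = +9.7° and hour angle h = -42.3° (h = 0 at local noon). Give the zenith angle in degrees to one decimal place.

cos θ_z = sin ϕ sin δ + cos ϕ cos δ cos h = 0.056520 + 0.686814 = 0.743334.
θ_z = arccos(0.743334) = 42.0°.

θ_z = 42.0°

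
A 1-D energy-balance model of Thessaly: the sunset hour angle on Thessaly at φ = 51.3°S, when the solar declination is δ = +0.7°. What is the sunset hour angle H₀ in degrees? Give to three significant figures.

H₀ = 89.1°

cos H₀ = −tan φ · tan δ = −tan(-51.3°) × tan(+0.700°) = 0.0153, so H₀ = 1.5555 rad = 89.13°.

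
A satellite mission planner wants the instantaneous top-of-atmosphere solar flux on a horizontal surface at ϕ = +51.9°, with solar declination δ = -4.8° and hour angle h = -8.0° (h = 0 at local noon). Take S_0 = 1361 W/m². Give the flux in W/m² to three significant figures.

739 W/m²

cos θ_z = sin ϕ sin δ + cos ϕ cos δ cos h = -0.065849 + 0.608888 = 0.543039.
Flux = S_0 · cos θ_z = 1361 × 0.543039 = 739.1 W/m².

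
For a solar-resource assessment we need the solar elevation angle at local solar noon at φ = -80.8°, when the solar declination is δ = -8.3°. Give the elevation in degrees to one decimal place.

17.5°

At local noon the hour angle is zero, so the zenith angle equals |φ − δ| = |-80.8° − (-8.300°)| = 72.500°.
Elevation = 90° − 72.500° = 17.5°.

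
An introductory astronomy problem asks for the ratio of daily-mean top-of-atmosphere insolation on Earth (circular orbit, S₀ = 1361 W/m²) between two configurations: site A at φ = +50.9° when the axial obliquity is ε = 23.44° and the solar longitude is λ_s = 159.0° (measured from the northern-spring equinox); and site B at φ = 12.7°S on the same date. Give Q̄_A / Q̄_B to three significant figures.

Q̄_A / Q̄_B ≈ 0.881

— Configuration A (φ=+50.9°):
Solar declination: sin δ = sin ε · sin λ_s = sin 23.44° × sin 159.0° = 0.14255, so δ = +8.196°.
cos H₀ = −tan(+50.9°) tan(+8.196°) = -0.1772, H₀ = 1.7490 rad.
Bracket: H₀ sin φ sin δ + cos φ cos δ sin H₀ = 1.7490×0.77605×0.14255 + 0.63068×0.98979×0.98417 = 0.193485 + 0.614359 = 0.807844.
Q̄ = (S₀/π) × [bracket] = (1361/π) × 0.807844 = 349.97 W/m².
— Configuration B (φ=-12.7°):
cos H₀ = −tan(-12.7°) tan(+8.196°) = 0.0325, H₀ = 1.5383 rad.
Bracket: H₀ sin φ sin δ + cos φ cos δ sin H₀ = 1.5383×-0.21985×0.14255 + 0.97553×0.98979×0.99947 = -0.048210 + 0.965058 = 0.916848.
Q̄ = (S₀/π) × [bracket] = (1361/π) × 0.916848 = 397.20 W/m².
Ratio Q̄_A / Q̄_B = 349.97 / 397.20 = 0.8811.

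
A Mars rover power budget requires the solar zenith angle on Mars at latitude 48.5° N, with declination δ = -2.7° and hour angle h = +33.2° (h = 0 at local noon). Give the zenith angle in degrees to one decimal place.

cos θ_z = sin φ sin δ + cos φ cos δ cos h = -0.035281 + 0.553841 = 0.518560.
θ_z = arccos(0.518560) = 58.8°.

θ_z = 58.8°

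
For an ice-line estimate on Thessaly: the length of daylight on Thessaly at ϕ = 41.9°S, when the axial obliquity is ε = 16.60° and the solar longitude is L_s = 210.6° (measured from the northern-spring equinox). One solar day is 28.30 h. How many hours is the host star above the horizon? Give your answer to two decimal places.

15.34 h

Solar declination: sin δ = sin ε · sin L_s = sin 16.60° × sin 210.6° = -0.14543, so δ = -8.362°.
cos h₀ = −tan ϕ · tan δ = −tan(-41.9°) × tan(-8.362°) = -0.1319, so h₀ = 1.7031 rad = 97.58°.
Daylight = 2h₀/(2π) × 28.30 h = (1.7031/π) × 28.30 = 15.34 h.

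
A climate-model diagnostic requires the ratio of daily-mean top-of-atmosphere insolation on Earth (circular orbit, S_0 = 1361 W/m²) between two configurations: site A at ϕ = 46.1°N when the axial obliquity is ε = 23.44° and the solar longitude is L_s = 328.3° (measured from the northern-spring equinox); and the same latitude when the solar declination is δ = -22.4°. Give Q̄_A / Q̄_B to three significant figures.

Q̄_A / Q̄_B ≈ 1.70

— Configuration A (ϕ=+46.1°):
Solar declination: sin δ = sin ε · sin L_s = sin 23.44° × sin 328.3° = -0.20903, so δ = -12.065°.
cos h₀ = −tan(+46.1°) tan(-12.065°) = 0.2221, h₀ = 1.3468 rad.
Bracket: h₀ sin ϕ sin δ + cos ϕ cos δ sin h₀ = 1.3468×0.72055×-0.20903 + 0.69340×0.97791×0.97502 = -0.202850 + 0.661144 = 0.458294.
Q̄ = (S_0/π) × [bracket] = (1361/π) × 0.458294 = 198.54 W/m².
— Configuration B (ϕ=+46.1°):
cos h₀ = −tan(+46.1°) tan(-22.400°) = 0.4283, h₀ = 1.1282 rad.
Bracket: h₀ sin ϕ sin δ + cos ϕ cos δ sin h₀ = 1.1282×0.72055×-0.38107 + 0.69340×0.92455×0.90363 = -0.309781 + 0.579302 = 0.269521.
Q̄ = (S_0/π) × [bracket] = (1361/π) × 0.269521 = 116.76 W/m².
Ratio Q̄_A / Q̄_B = 198.54 / 116.76 = 1.700.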